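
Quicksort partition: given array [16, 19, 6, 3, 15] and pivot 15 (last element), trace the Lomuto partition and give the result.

Lomuto partition with pivot = 15:

Initial array: [16, 19, 6, 3, 15]

arr[0]=16 > 15: no swap
arr[1]=19 > 15: no swap
arr[2]=6 <= 15: swap with position 0, array becomes [6, 19, 16, 3, 15]
arr[3]=3 <= 15: swap with position 1, array becomes [6, 3, 16, 19, 15]

Place pivot at position 2: [6, 3, 15, 19, 16]
Pivot position: 2

After partitioning with pivot 15, the array becomes [6, 3, 15, 19, 16]. The pivot is placed at index 2. All elements to the left of the pivot are <= 15, and all elements to the right are > 15.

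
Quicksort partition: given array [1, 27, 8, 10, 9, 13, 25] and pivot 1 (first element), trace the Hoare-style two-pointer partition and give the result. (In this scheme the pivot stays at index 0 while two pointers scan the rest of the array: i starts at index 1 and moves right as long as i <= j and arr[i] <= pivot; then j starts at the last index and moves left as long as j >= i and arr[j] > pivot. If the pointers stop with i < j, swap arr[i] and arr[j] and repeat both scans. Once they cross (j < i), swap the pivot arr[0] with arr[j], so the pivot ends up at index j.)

Hoare-style two-pointer partition with pivot = 1:

Initial array: [1, 27, 8, 10, 9, 13, 25]

Pointers start at i = 1, j = 6.
i ends at 1, j ends at 0: the pointers have crossed (j < i), so scanning stops.

j = 0, so swapping arr[0] with arr[j] leaves the pivot at position 0: [1, 27, 8, 10, 9, 13, 25]
Pivot position: 0

After partitioning with pivot 1, the array becomes [1, 27, 8, 10, 9, 13, 25]. The pivot is placed at index 0. All elements to the left of the pivot are <= 1, and all elements to the right are > 1.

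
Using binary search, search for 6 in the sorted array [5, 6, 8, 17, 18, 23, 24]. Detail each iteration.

Binary search for 6 in [5, 6, 8, 17, 18, 23, 24]:

lo=0, hi=6, mid=3, arr[mid]=17 -> 17 > 6, search left half
lo=0, hi=2, mid=1, arr[mid]=6 -> Found target at index 1!

Binary search finds 6 at index 1 after 2 comparisons. The search repeatedly halves the search space by comparing with the middle element.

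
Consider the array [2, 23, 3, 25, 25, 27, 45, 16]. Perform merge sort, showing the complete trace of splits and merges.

Merge sort trace:

Split: [2, 23, 3, 25, 25, 27, 45, 16] -> [2, 23, 3, 25] and [25, 27, 45, 16]
  Split: [2, 23, 3, 25] -> [2, 23] and [3, 25]
    Split: [2, 23] -> [2] and [23]
    Merge: [2] + [23] -> [2, 23]
    Split: [3, 25] -> [3] and [25]
    Merge: [3] + [25] -> [3, 25]
  Merge: [2, 23] + [3, 25] -> [2, 3, 23, 25]
  Split: [25, 27, 45, 16] -> [25, 27] and [45, 16]
    Split: [25, 27] -> [25] and [27]
    Merge: [25] + [27] -> [25, 27]
    Split: [45, 16] -> [45] and [16]
    Merge: [45] + [16] -> [16, 45]
  Merge: [25, 27] + [16, 45] -> [16, 25, 27, 45]
Merge: [2, 3, 23, 25] + [16, 25, 27, 45] -> [2, 3, 16, 23, 25, 25, 27, 45]

Final sorted array: [2, 3, 16, 23, 25, 25, 27, 45]

The merge sort proceeds by recursively splitting the array and merging sorted halves.
After all merges, the sorted array is [2, 3, 16, 23, 25, 25, 27, 45].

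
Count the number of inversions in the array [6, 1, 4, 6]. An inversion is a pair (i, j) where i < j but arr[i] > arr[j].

Finding inversions in [6, 1, 4, 6]:

(0, 1): arr[0]=6 > arr[1]=1
(0, 2): arr[0]=6 > arr[2]=4

Total inversions: 2

The array has 2 inversion(s): (0,1), (0,2). Each pair (i,j) satisfies i < j and arr[i] > arr[j].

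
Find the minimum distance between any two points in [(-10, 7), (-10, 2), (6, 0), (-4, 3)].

Computing all pairwise distances among 4 points:

d((-10, 7), (-10, 2)) = 5.0 <-- minimum
d((-10, 7), (6, 0)) = 17.4642
d((-10, 7), (-4, 3)) = 7.2111
d((-10, 2), (6, 0)) = 16.1245
d((-10, 2), (-4, 3)) = 6.0828
d((6, 0), (-4, 3)) = 10.4403

Closest pair: (-10, 7) and (-10, 2) with distance 5.0

The closest pair is (-10, 7) and (-10, 2) with Euclidean distance 5.0. For 4 points, brute-force pairwise comparison is shown above. For large n, the divide-and-conquer algorithm (sort by x, recurse on halves, check the dividing strip) achieves O(n log n).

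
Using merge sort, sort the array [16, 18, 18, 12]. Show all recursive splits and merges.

Merge sort trace:

Split: [16, 18, 18, 12] -> [16, 18] and [18, 12]
  Split: [16, 18] -> [16] and [18]
  Merge: [16] + [18] -> [16, 18]
  Split: [18, 12] -> [18] and [12]
  Merge: [18] + [12] -> [12, 18]
Merge: [16, 18] + [12, 18] -> [12, 16, 18, 18]

Final sorted array: [12, 16, 18, 18]

The merge sort proceeds by recursively splitting the array and merging sorted halves.
After all merges, the sorted array is [12, 16, 18, 18].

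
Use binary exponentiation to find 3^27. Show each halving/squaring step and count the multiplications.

Computing 3^27 by squaring (build up from 3^1; each line after the first costs one multiplication):

3^1 = 3
3^2 = (3^1)^2 = 3^2 = 9
3^3 = 3 * 3^2 = 3 * 9 = 27
3^6 = (3^3)^2 = 27^2 = 729
3^12 = (3^6)^2 = 729^2 = 531441
3^13 = 3 * 3^12 = 3 * 531441 = 1594323
3^26 = (3^13)^2 = 1594323^2 = 2541865828329
3^27 = 3 * 3^26 = 3 * 2541865828329 = 7625597484987

Result: 7625597484987
Multiplications needed: 7 (7 lines after 3^1)

3^27 = 7625597484987. Using exponentiation by squaring, this requires 7 multiplications. The key idea: if the exponent is even, square the half-power; if odd, multiply by the base once.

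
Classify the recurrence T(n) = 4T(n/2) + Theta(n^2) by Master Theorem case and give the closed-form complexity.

Master Theorem for T(n) = 4T(n/2) + O(n^2):

a = 4, b = 2, c = 2
log_b(a) = log_2(4) = 2.0000

Case 2: c = 2 = log_2(4) = 2.0000
T(n) = O(n^2 log n) = O(n^2 log n)

For T(n) = 4T(n/2) + O(n^2): log_2(4) = 2.0000. This is Case 2 of the Master Theorem (c = log_b(a), equal work at all levels), giving O(n^2 log n).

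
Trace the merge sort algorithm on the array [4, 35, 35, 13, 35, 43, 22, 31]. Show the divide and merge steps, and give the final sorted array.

Merge sort trace:

Split: [4, 35, 35, 13, 35, 43, 22, 31] -> [4, 35, 35, 13] and [35, 43, 22, 31]
  Split: [4, 35, 35, 13] -> [4, 35] and [35, 13]
    Split: [4, 35] -> [4] and [35]
    Merge: [4] + [35] -> [4, 35]
    Split: [35, 13] -> [35] and [13]
    Merge: [35] + [13] -> [13, 35]
  Merge: [4, 35] + [13, 35] -> [4, 13, 35, 35]
  Split: [35, 43, 22, 31] -> [35, 43] and [22, 31]
    Split: [35, 43] -> [35] and [43]
    Merge: [35] + [43] -> [35, 43]
    Split: [22, 31] -> [22] and [31]
    Merge: [22] + [31] -> [22, 31]
  Merge: [35, 43] + [22, 31] -> [22, 31, 35, 43]
Merge: [4, 13, 35, 35] + [22, 31, 35, 43] -> [4, 13, 22, 31, 35, 35, 35, 43]

Final sorted array: [4, 13, 22, 31, 35, 35, 35, 43]

The merge sort proceeds by recursively splitting the array and merging sorted halves.
After all merges, the sorted array is [4, 13, 22, 31, 35, 35, 35, 43].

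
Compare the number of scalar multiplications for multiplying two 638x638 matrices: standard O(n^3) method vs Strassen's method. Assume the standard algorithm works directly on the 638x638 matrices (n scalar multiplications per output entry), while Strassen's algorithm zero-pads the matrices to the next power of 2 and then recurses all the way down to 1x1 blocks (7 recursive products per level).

Matrix multiplication for 638x638 matrices:

Strassen's algorithm requires power-of-2 dimensions. Pad 638x638 to 1024x1024 (next power of 2).

Standard algorithm: 638^3 = 259694072 multiplications
Strassen's algorithm: 7^(log2(1024)) = 7^10 = 282475249 multiplications
Difference: 259694072 - 282475249 = -22781177 (Strassen uses MORE here due to padding overhead — for small or just-over-power-of-2 n, padding can outweigh the per-level savings)

Standard: 259694072 multiplications (638^3). Strassen: 282475249 multiplications (7^10, after padding to 1024x1024). Strassen reduces 8 recursive multiplications to 7 at each level.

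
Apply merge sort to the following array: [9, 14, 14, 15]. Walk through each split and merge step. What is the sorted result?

Merge sort trace:

Split: [9, 14, 14, 15] -> [9, 14] and [14, 15]
  Split: [9, 14] -> [9] and [14]
  Merge: [9] + [14] -> [9, 14]
  Split: [14, 15] -> [14] and [15]
  Merge: [14] + [15] -> [14, 15]
Merge: [9, 14] + [14, 15] -> [9, 14, 14, 15]

Final sorted array: [9, 14, 14, 15]

The merge sort proceeds by recursively splitting the array and merging sorted halves.
After all merges, the sorted array is [9, 14, 14, 15].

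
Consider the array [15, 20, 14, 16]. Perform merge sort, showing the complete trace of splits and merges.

Merge sort trace:

Split: [15, 20, 14, 16] -> [15, 20] and [14, 16]
  Split: [15, 20] -> [15] and [20]
  Merge: [15] + [20] -> [15, 20]
  Split: [14, 16] -> [14] and [16]
  Merge: [14] + [16] -> [14, 16]
Merge: [15, 20] + [14, 16] -> [14, 15, 16, 20]

Final sorted array: [14, 15, 16, 20]

The merge sort proceeds by recursively splitting the array and merging sorted halves.
After all merges, the sorted array is [14, 15, 16, 20].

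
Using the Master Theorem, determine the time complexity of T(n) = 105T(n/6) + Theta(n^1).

Master Theorem for T(n) = 105T(n/6) + O(n^1):

a = 105, b = 6, c = 1
log_b(a) = log_6(105) = 2.5974

Case 1: c = 1 < log_6(105) = 2.5974
T(n) = O(n^(log_6 105))

For T(n) = 105T(n/6) + O(n^1): log_6(105) = 2.5974. This is Case 1 of the Master Theorem (c < log_b(a), work dominated by leaves), giving O(n^(log_6 105)).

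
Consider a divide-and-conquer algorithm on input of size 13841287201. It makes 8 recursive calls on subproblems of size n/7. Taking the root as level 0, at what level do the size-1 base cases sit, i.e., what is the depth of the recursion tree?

For divide and conquer with division factor 7:

Problem sizes at each level:
Level 0: 13841287201
Level 1: 1977326743
Level 2: 282475249
Level 3: 40353607
Level 4: 5764801
Level 5: 823543
Level 6: 117649
Level 7: 16807
Level 8: 2401
Level 9: 343
Level 10: 49
Level 11: 7
Level 12: 1

The root is level 0 and the size-1 base case is level 12 (the tree spans levels 0 through 12, i.e. 13 levels counting the root), so the depth is the number of divisions: log_7(13841287201) = 12

The recursion tree depth is log_7(13841287201) = 12. At each level, the problem size is divided by 7, so it takes 12 divisions to reduce to a base case of size 1. The algorithm makes 8 recursive calls at each level.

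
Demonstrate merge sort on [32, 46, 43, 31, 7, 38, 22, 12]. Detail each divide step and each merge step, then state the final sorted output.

Merge sort trace:

Split: [32, 46, 43, 31, 7, 38, 22, 12] -> [32, 46, 43, 31] and [7, 38, 22, 12]
  Split: [32, 46, 43, 31] -> [32, 46] and [43, 31]
    Split: [32, 46] -> [32] and [46]
    Merge: [32] + [46] -> [32, 46]
    Split: [43, 31] -> [43] and [31]
    Merge: [43] + [31] -> [31, 43]
  Merge: [32, 46] + [31, 43] -> [31, 32, 43, 46]
  Split: [7, 38, 22, 12] -> [7, 38] and [22, 12]
    Split: [7, 38] -> [7] and [38]
    Merge: [7] + [38] -> [7, 38]
    Split: [22, 12] -> [22] and [12]
    Merge: [22] + [12] -> [12, 22]
  Merge: [7, 38] + [12, 22] -> [7, 12, 22, 38]
Merge: [31, 32, 43, 46] + [7, 12, 22, 38] -> [7, 12, 22, 31, 32, 38, 43, 46]

Final sorted array: [7, 12, 22, 31, 32, 38, 43, 46]

The merge sort proceeds by recursively splitting the array and merging sorted halves.
After all merges, the sorted array is [7, 12, 22, 31, 32, 38, 43, 46].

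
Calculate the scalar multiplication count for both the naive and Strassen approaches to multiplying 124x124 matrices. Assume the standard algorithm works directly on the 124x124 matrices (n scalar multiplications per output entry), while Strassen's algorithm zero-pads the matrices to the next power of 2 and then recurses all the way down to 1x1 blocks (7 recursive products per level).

Matrix multiplication for 124x124 matrices:

Strassen's algorithm requires power-of-2 dimensions. Pad 124x124 to 128x128 (next power of 2).

Standard algorithm: 124^3 = 1906624 multiplications
Strassen's algorithm: 7^(log2(128)) = 7^7 = 823543 multiplications
Savings: 1906624 - 823543 = 1083081 multiplications

Standard: 1906624 multiplications (124^3). Strassen: 823543 multiplications (7^7, after padding to 128x128). Strassen reduces 8 recursive multiplications to 7 at each level.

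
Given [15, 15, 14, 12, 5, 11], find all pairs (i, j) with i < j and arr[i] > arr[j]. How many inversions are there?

Finding inversions in [15, 15, 14, 12, 5, 11]:

(0, 2): arr[0]=15 > arr[2]=14
(0, 3): arr[0]=15 > arr[3]=12
(0, 4): arr[0]=15 > arr[4]=5
(0, 5): arr[0]=15 > arr[5]=11
(1, 2): arr[1]=15 > arr[2]=14
(1, 3): arr[1]=15 > arr[3]=12
(1, 4): arr[1]=15 > arr[4]=5
(1, 5): arr[1]=15 > arr[5]=11
(2, 3): arr[2]=14 > arr[3]=12
(2, 4): arr[2]=14 > arr[4]=5
(2, 5): arr[2]=14 > arr[5]=11
(3, 4): arr[3]=12 > arr[4]=5
(3, 5): arr[3]=12 > arr[5]=11

Total inversions: 13

The array has 13 inversion(s): (0,2), (0,3), (0,4), (0,5), (1,2), (1,3), (1,4), (1,5), (2,3), (2,4), (2,5), (3,4), (3,5). Each pair (i,j) satisfies i < j and arr[i] > arr[j].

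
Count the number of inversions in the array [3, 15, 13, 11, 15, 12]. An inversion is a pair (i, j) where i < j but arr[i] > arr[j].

Finding inversions in [3, 15, 13, 11, 15, 12]:

(1, 2): arr[1]=15 > arr[2]=13
(1, 3): arr[1]=15 > arr[3]=11
(1, 5): arr[1]=15 > arr[5]=12
(2, 3): arr[2]=13 > arr[3]=11
(2, 5): arr[2]=13 > arr[5]=12
(4, 5): arr[4]=15 > arr[5]=12

Total inversions: 6

The array has 6 inversion(s): (1,2), (1,3), (1,5), (2,3), (2,5), (4,5). Each pair (i,j) satisfies i < j and arr[i] > arr[j].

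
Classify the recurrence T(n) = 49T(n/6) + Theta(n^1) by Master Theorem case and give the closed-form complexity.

Master Theorem for T(n) = 49T(n/6) + O(n^1):

a = 49, b = 6, c = 1
log_b(a) = log_6(49) = 2.1721

Case 1: c = 1 < log_6(49) = 2.1721
T(n) = O(n^(log_6 49))

For T(n) = 49T(n/6) + O(n^1): log_6(49) = 2.1721. This is Case 1 of the Master Theorem (c < log_b(a), work dominated by leaves), giving O(n^(log_6 49)).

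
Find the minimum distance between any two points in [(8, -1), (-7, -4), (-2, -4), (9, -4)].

Computing all pairwise distances among 4 points:

d((8, -1), (-7, -4)) = 15.2971
d((8, -1), (-2, -4)) = 10.4403
d((8, -1), (9, -4)) = 3.1623 <-- minimum
d((-7, -4), (-2, -4)) = 5.0
d((-7, -4), (9, -4)) = 16.0
d((-2, -4), (9, -4)) = 11.0

Closest pair: (8, -1) and (9, -4) with distance 3.1623

The closest pair is (8, -1) and (9, -4) with Euclidean distance 3.1623. For 4 points, brute-force pairwise comparison is shown above. For large n, the divide-and-conquer algorithm (sort by x, recurse on halves, check the dividing strip) achieves O(n log n).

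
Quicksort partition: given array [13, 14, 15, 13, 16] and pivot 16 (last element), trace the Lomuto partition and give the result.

Lomuto partition with pivot = 16:

Initial array: [13, 14, 15, 13, 16]

arr[0]=13 <= 16: swap with position 0, array becomes [13, 14, 15, 13, 16]
arr[1]=14 <= 16: swap with position 1, array becomes [13, 14, 15, 13, 16]
arr[2]=15 <= 16: swap with position 2, array becomes [13, 14, 15, 13, 16]
arr[3]=13 <= 16: swap with position 3, array becomes [13, 14, 15, 13, 16]

Place pivot at position 4: [13, 14, 15, 13, 16]
Pivot position: 4

After partitioning with pivot 16, the array becomes [13, 14, 15, 13, 16]. The pivot is placed at index 4. All elements to the left of the pivot are <= 16, and all elements to the right are > 16.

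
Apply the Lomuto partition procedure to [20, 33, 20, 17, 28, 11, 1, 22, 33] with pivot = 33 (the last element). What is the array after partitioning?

Lomuto partition with pivot = 33:

Initial array: [20, 33, 20, 17, 28, 11, 1, 22, 33]

arr[0]=20 <= 33: swap with position 0, array becomes [20, 33, 20, 17, 28, 11, 1, 22, 33]
arr[1]=33 <= 33: swap with position 1, array becomes [20, 33, 20, 17, 28, 11, 1, 22, 33]
arr[2]=20 <= 33: swap with position 2, array becomes [20, 33, 20, 17, 28, 11, 1, 22, 33]
arr[3]=17 <= 33: swap with position 3, array becomes [20, 33, 20, 17, 28, 11, 1, 22, 33]
arr[4]=28 <= 33: swap with position 4, array becomes [20, 33, 20, 17, 28, 11, 1, 22, 33]
arr[5]=11 <= 33: swap with position 5, array becomes [20, 33, 20, 17, 28, 11, 1, 22, 33]
arr[6]=1 <= 33: swap with position 6, array becomes [20, 33, 20, 17, 28, 11, 1, 22, 33]
arr[7]=22 <= 33: swap with position 7, array becomes [20, 33, 20, 17, 28, 11, 1, 22, 33]

Place pivot at position 8: [20, 33, 20, 17, 28, 11, 1, 22, 33]
Pivot position: 8

After partitioning with pivot 33, the array becomes [20, 33, 20, 17, 28, 11, 1, 22, 33]. The pivot is placed at index 8. All elements to the left of the pivot are <= 33, and all elements to the right are > 33.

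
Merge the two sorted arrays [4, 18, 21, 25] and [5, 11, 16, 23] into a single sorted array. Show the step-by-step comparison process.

Merging process:

Compare 4 vs 5: take 4 from left. Merged: [4]
Compare 18 vs 5: take 5 from right. Merged: [4, 5]
Compare 18 vs 11: take 11 from right. Merged: [4, 5, 11]
Compare 18 vs 16: take 16 from right. Merged: [4, 5, 11, 16]
Compare 18 vs 23: take 18 from left. Merged: [4, 5, 11, 16, 18]
Compare 21 vs 23: take 21 from left. Merged: [4, 5, 11, 16, 18, 21]
Compare 25 vs 23: take 23 from right. Merged: [4, 5, 11, 16, 18, 21, 23]
Append remaining from left: [25]. Merged: [4, 5, 11, 16, 18, 21, 23, 25]

Final merged array: [4, 5, 11, 16, 18, 21, 23, 25]
Total comparisons: 7

The merged array is [4, 5, 11, 16, 18, 21, 23, 25], requiring 7 comparisons. The merge step runs in O(n) time where n is the total number of elements.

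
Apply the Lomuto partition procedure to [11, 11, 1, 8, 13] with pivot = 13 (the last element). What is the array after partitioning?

Lomuto partition with pivot = 13:

Initial array: [11, 11, 1, 8, 13]

arr[0]=11 <= 13: swap with position 0, array becomes [11, 11, 1, 8, 13]
arr[1]=11 <= 13: swap with position 1, array becomes [11, 11, 1, 8, 13]
arr[2]=1 <= 13: swap with position 2, array becomes [11, 11, 1, 8, 13]
arr[3]=8 <= 13: swap with position 3, array becomes [11, 11, 1, 8, 13]

Place pivot at position 4: [11, 11, 1, 8, 13]
Pivot position: 4

After partitioning with pivot 13, the array becomes [11, 11, 1, 8, 13]. The pivot is placed at index 4. All elements to the left of the pivot are <= 13, and all elements to the right are > 13.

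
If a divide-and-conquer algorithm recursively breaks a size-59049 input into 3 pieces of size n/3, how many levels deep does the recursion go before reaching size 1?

For divide and conquer with division factor 3:

Problem sizes at each level:
Level 0: 59049
Level 1: 19683
Level 2: 6561
Level 3: 2187
Level 4: 729
Level 5: 243
Level 6: 81
Level 7: 27
Level 8: 9
Level 9: 3
Level 10: 1

The root is level 0 and the size-1 base case is level 10 (the tree spans levels 0 through 10, i.e. 11 levels counting the root), so the depth is the number of divisions: log_3(59049) = 10

The recursion tree depth is log_3(59049) = 10. At each level, the problem size is divided by 3, so it takes 10 divisions to reduce to a base case of size 1. The algorithm makes 3 recursive calls at each level.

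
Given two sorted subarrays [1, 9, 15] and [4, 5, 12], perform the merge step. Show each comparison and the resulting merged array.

Merging process:

Compare 1 vs 4: take 1 from left. Merged: [1]
Compare 9 vs 4: take 4 from right. Merged: [1, 4]
Compare 9 vs 5: take 5 from right. Merged: [1, 4, 5]
Compare 9 vs 12: take 9 from left. Merged: [1, 4, 5, 9]
Compare 15 vs 12: take 12 from right. Merged: [1, 4, 5, 9, 12]
Append remaining from left: [15]. Merged: [1, 4, 5, 9, 12, 15]

Final merged array: [1, 4, 5, 9, 12, 15]
Total comparisons: 5

The merged array is [1, 4, 5, 9, 12, 15], requiring 5 comparisons. The merge step runs in O(n) time where n is the total number of elements.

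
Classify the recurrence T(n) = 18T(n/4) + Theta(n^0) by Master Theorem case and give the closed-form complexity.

Master Theorem for T(n) = 18T(n/4) + O(n^0):

a = 18, b = 4, c = 0
log_b(a) = log_4(18) = 2.0850

Case 1: c = 0 < log_4(18) = 2.0850
T(n) = O(n^(log_4 18))

For T(n) = 18T(n/4) + O(n^0): log_4(18) = 2.0850. This is Case 1 of the Master Theorem (c < log_b(a), work dominated by leaves), giving O(n^(log_4 18)).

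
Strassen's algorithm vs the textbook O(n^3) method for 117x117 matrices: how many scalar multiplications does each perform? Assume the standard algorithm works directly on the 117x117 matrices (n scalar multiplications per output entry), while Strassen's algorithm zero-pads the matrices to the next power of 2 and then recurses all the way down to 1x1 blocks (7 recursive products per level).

Matrix multiplication for 117x117 matrices:

Strassen's algorithm requires power-of-2 dimensions. Pad 117x117 to 128x128 (next power of 2).

Standard algorithm: 117^3 = 1601613 multiplications
Strassen's algorithm: 7^(log2(128)) = 7^7 = 823543 multiplications
Savings: 1601613 - 823543 = 778070 multiplications

Standard: 1601613 multiplications (117^3). Strassen: 823543 multiplications (7^7, after padding to 128x128). Strassen reduces 8 recursive multiplications to 7 at each level.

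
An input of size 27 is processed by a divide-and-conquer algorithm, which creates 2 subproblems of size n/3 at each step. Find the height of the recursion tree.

For divide and conquer with division factor 3:

Problem sizes at each level:
Level 0: 27
Level 1: 9
Level 2: 3
Level 3: 1

The root is level 0 and the size-1 base case is level 3 (the tree spans levels 0 through 3, i.e. 4 levels counting the root), so the depth is the number of divisions: log_3(27) = 3

The recursion tree depth is log_3(27) = 3. At each level, the problem size is divided by 3, so it takes 3 divisions to reduce to a base case of size 1. The algorithm makes 2 recursive calls at each level.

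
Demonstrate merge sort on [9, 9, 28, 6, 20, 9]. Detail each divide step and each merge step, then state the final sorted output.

Merge sort trace:

Split: [9, 9, 28, 6, 20, 9] -> [9, 9, 28] and [6, 20, 9]
  Split: [9, 9, 28] -> [9] and [9, 28]
    Split: [9, 28] -> [9] and [28]
    Merge: [9] + [28] -> [9, 28]
  Merge: [9] + [9, 28] -> [9, 9, 28]
  Split: [6, 20, 9] -> [6] and [20, 9]
    Split: [20, 9] -> [20] and [9]
    Merge: [20] + [9] -> [9, 20]
  Merge: [6] + [9, 20] -> [6, 9, 20]
Merge: [9, 9, 28] + [6, 9, 20] -> [6, 9, 9, 9, 20, 28]

Final sorted array: [6, 9, 9, 9, 20, 28]

The merge sort proceeds by recursively splitting the array and merging sorted halves.
After all merges, the sorted array is [6, 9, 9, 9, 20, 28].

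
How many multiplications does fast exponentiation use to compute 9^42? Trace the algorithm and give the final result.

Computing 9^42 by squaring (build up from 9^1; each line after the first costs one multiplication):

9^1 = 9
9^2 = (9^1)^2 = 9^2 = 81
9^4 = (9^2)^2 = 81^2 = 6561
9^5 = 9 * 9^4 = 9 * 6561 = 59049
9^10 = (9^5)^2 = 59049^2 = 3486784401
9^20 = (9^10)^2 = 3486784401^2 = 12157665459056928801
9^21 = 9 * 9^20 = 9 * 12157665459056928801 = 109418989131512359209
9^42 = (9^21)^2 = 109418989131512359209^2 = 11972515182562019788602740026717047105681

Result: 11972515182562019788602740026717047105681
Multiplications needed: 7 (7 lines after 9^1)

9^42 = 11972515182562019788602740026717047105681. Using exponentiation by squaring, this requires 7 multiplications. The key idea: if the exponent is even, square the half-power; if odd, multiply by the base once.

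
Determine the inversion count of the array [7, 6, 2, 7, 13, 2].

Finding inversions in [7, 6, 2, 7, 13, 2]:

(0, 1): arr[0]=7 > arr[1]=6
(0, 2): arr[0]=7 > arr[2]=2
(0, 5): arr[0]=7 > arr[5]=2
(1, 2): arr[1]=6 > arr[2]=2
(1, 5): arr[1]=6 > arr[5]=2
(3, 5): arr[3]=7 > arr[5]=2
(4, 5): arr[4]=13 > arr[5]=2

Total inversions: 7

The array has 7 inversion(s): (0,1), (0,2), (0,5), (1,2), (1,5), (3,5), (4,5). Each pair (i,j) satisfies i < j and arr[i] > arr[j].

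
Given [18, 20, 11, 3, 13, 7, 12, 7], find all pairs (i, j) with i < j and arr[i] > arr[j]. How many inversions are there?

Finding inversions in [18, 20, 11, 3, 13, 7, 12, 7]:

(0, 2): arr[0]=18 > arr[2]=11
(0, 3): arr[0]=18 > arr[3]=3
(0, 4): arr[0]=18 > arr[4]=13
(0, 5): arr[0]=18 > arr[5]=7
(0, 6): arr[0]=18 > arr[6]=12
(0, 7): arr[0]=18 > arr[7]=7
(1, 2): arr[1]=20 > arr[2]=11
(1, 3): arr[1]=20 > arr[3]=3
(1, 4): arr[1]=20 > arr[4]=13
(1, 5): arr[1]=20 > arr[5]=7
(1, 6): arr[1]=20 > arr[6]=12
(1, 7): arr[1]=20 > arr[7]=7
(2, 3): arr[2]=11 > arr[3]=3
(2, 5): arr[2]=11 > arr[5]=7
(2, 7): arr[2]=11 > arr[7]=7
(4, 5): arr[4]=13 > arr[5]=7
(4, 6): arr[4]=13 > arr[6]=12
(4, 7): arr[4]=13 > arr[7]=7
(6, 7): arr[6]=12 > arr[7]=7

Total inversions: 19

The array has 19 inversion(s): (0,2), (0,3), (0,4), (0,5), (0,6), (0,7), (1,2), (1,3), (1,4), (1,5), (1,6), (1,7), (2,3), (2,5), (2,7), (4,5), (4,6), (4,7), (6,7). Each pair (i,j) satisfies i < j and arr[i] > arr[j].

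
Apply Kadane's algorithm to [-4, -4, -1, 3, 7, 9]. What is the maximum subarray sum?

Using Kadane's algorithm on [-4, -4, -1, 3, 7, 9]:

Scanning through the array:
Position 1 (value -4): max_ending_here = -4, max_so_far = -4
Position 2 (value -1): max_ending_here = -1, max_so_far = -1
Position 3 (value 3): max_ending_here = 3, max_so_far = 3
Position 4 (value 7): max_ending_here = 10, max_so_far = 10
Position 5 (value 9): max_ending_here = 19, max_so_far = 19

Maximum subarray: [3, 7, 9]
Maximum sum: 19

The maximum subarray is [3, 7, 9] with sum 19. This subarray runs from index 3 to index 5.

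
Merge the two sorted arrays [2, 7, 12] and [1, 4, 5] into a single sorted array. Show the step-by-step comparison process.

Merging process:

Compare 2 vs 1: take 1 from right. Merged: [1]
Compare 2 vs 4: take 2 from left. Merged: [1, 2]
Compare 7 vs 4: take 4 from right. Merged: [1, 2, 4]
Compare 7 vs 5: take 5 from right. Merged: [1, 2, 4, 5]
Append remaining from left: [7, 12]. Merged: [1, 2, 4, 5, 7, 12]

Final merged array: [1, 2, 4, 5, 7, 12]
Total comparisons: 4

The merged array is [1, 2, 4, 5, 7, 12], requiring 4 comparisons. The merge step runs in O(n) time where n is the total number of elements.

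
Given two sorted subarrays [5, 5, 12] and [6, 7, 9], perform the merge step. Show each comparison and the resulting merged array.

Merging process:

Compare 5 vs 6: take 5 from left. Merged: [5]
Compare 5 vs 6: take 5 from left. Merged: [5, 5]
Compare 12 vs 6: take 6 from right. Merged: [5, 5, 6]
Compare 12 vs 7: take 7 from right. Merged: [5, 5, 6, 7]
Compare 12 vs 9: take 9 from right. Merged: [5, 5, 6, 7, 9]
Append remaining from left: [12]. Merged: [5, 5, 6, 7, 9, 12]

Final merged array: [5, 5, 6, 7, 9, 12]
Total comparisons: 5

The merged array is [5, 5, 6, 7, 9, 12], requiring 5 comparisons. The merge step runs in O(n) time where n is the total number of elements.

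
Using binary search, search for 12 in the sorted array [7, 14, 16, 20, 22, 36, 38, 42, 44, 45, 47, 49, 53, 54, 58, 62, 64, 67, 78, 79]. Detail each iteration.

Binary search for 12 in [7, 14, 16, 20, 22, 36, 38, 42, 44, 45, 47, 49, 53, 54, 58, 62, 64, 67, 78, 79]:

lo=0, hi=19, mid=9, arr[mid]=45 -> 45 > 12, search left half
lo=0, hi=8, mid=4, arr[mid]=22 -> 22 > 12, search left half
lo=0, hi=3, mid=1, arr[mid]=14 -> 14 > 12, search left half
lo=0, hi=0, mid=0, arr[mid]=7 -> 7 < 12, search right half
lo=1 > hi=0, target 12 not found

Binary search determines that 12 is not in the array after 4 comparisons. The search space was exhausted without finding the target.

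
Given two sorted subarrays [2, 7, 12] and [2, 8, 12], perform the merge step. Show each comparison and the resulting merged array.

Merging process:

Compare 2 vs 2: take 2 from left. Merged: [2]
Compare 7 vs 2: take 2 from right. Merged: [2, 2]
Compare 7 vs 8: take 7 from left. Merged: [2, 2, 7]
Compare 12 vs 8: take 8 from right. Merged: [2, 2, 7, 8]
Compare 12 vs 12: take 12 from left. Merged: [2, 2, 7, 8, 12]
Append remaining from right: [12]. Merged: [2, 2, 7, 8, 12, 12]

Final merged array: [2, 2, 7, 8, 12, 12]
Total comparisons: 5

The merged array is [2, 2, 7, 8, 12, 12], requiring 5 comparisons. The merge step runs in O(n) time where n is the total number of elements.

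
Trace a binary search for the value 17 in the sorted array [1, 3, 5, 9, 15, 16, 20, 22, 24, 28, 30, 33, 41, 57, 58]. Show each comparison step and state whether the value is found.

Binary search for 17 in [1, 3, 5, 9, 15, 16, 20, 22, 24, 28, 30, 33, 41, 57, 58]:

lo=0, hi=14, mid=7, arr[mid]=22 -> 22 > 17, search left half
lo=0, hi=6, mid=3, arr[mid]=9 -> 9 < 17, search right half
lo=4, hi=6, mid=5, arr[mid]=16 -> 16 < 17, search right half
lo=6, hi=6, mid=6, arr[mid]=20 -> 20 > 17, search left half
lo=6 > hi=5, target 17 not found

Binary search determines that 17 is not in the array after 4 comparisons. The search space was exhausted without finding the target.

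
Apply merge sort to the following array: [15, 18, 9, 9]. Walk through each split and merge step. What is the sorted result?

Merge sort trace:

Split: [15, 18, 9, 9] -> [15, 18] and [9, 9]
  Split: [15, 18] -> [15] and [18]
  Merge: [15] + [18] -> [15, 18]
  Split: [9, 9] -> [9] and [9]
  Merge: [9] + [9] -> [9, 9]
Merge: [15, 18] + [9, 9] -> [9, 9, 15, 18]

Final sorted array: [9, 9, 15, 18]

The merge sort proceeds by recursively splitting the array and merging sorted halves.
After all merges, the sorted array is [9, 9, 15, 18].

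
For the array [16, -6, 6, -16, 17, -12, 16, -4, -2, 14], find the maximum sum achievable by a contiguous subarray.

Using Kadane's algorithm on [16, -6, 6, -16, 17, -12, 16, -4, -2, 14]:

Scanning through the array:
Position 1 (value -6): max_ending_here = 10, max_so_far = 16
Position 2 (value 6): max_ending_here = 16, max_so_far = 16
Position 3 (value -16): max_ending_here = 0, max_so_far = 16
Position 4 (value 17): max_ending_here = 17, max_so_far = 17
Position 5 (value -12): max_ending_here = 5, max_so_far = 17
Position 6 (value 16): max_ending_here = 21, max_so_far = 21
Position 7 (value -4): max_ending_here = 17, max_so_far = 21
Position 8 (value -2): max_ending_here = 15, max_so_far = 21
Position 9 (value 14): max_ending_here = 29, max_so_far = 29

Maximum subarray: [16, -6, 6, -16, 17, -12, 16, -4, -2, 14]
Maximum sum: 29

The maximum subarray is [16, -6, 6, -16, 17, -12, 16, -4, -2, 14] with sum 29. This subarray runs from index 0 to index 9.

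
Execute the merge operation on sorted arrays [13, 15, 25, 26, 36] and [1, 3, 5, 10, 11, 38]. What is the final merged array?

Merging process:

Compare 13 vs 1: take 1 from right. Merged: [1]
Compare 13 vs 3: take 3 from right. Merged: [1, 3]
Compare 13 vs 5: take 5 from right. Merged: [1, 3, 5]
Compare 13 vs 10: take 10 from right. Merged: [1, 3, 5, 10]
Compare 13 vs 11: take 11 from right. Merged: [1, 3, 5, 10, 11]
Compare 13 vs 38: take 13 from left. Merged: [1, 3, 5, 10, 11, 13]
Compare 15 vs 38: take 15 from left. Merged: [1, 3, 5, 10, 11, 13, 15]
Compare 25 vs 38: take 25 from left. Merged: [1, 3, 5, 10, 11, 13, 15, 25]
Compare 26 vs 38: take 26 from left. Merged: [1, 3, 5, 10, 11, 13, 15, 25, 26]
Compare 36 vs 38: take 36 from left. Merged: [1, 3, 5, 10, 11, 13, 15, 25, 26, 36]
Append remaining from right: [38]. Merged: [1, 3, 5, 10, 11, 13, 15, 25, 26, 36, 38]

Final merged array: [1, 3, 5, 10, 11, 13, 15, 25, 26, 36, 38]
Total comparisons: 10

The merged array is [1, 3, 5, 10, 11, 13, 15, 25, 26, 36, 38], requiring 10 comparisons. The merge step runs in O(n) time where n is the total number of elements.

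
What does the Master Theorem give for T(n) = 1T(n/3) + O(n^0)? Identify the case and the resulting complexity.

Master Theorem for T(n) = 1T(n/3) + O(n^0):

a = 1, b = 3, c = 0
log_b(a) = log_3(1) = 0.0000

Case 2: c = 0 = log_3(1) = 0.0000
T(n) = O(n^0 log n) = O(log n)

For T(n) = 1T(n/3) + O(n^0): log_3(1) = 0.0000. This is Case 2 of the Master Theorem (c = log_b(a), equal work at all levels), giving O(log n).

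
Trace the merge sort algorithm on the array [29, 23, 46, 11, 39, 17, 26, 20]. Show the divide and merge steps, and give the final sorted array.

Merge sort trace:

Split: [29, 23, 46, 11, 39, 17, 26, 20] -> [29, 23, 46, 11] and [39, 17, 26, 20]
  Split: [29, 23, 46, 11] -> [29, 23] and [46, 11]
    Split: [29, 23] -> [29] and [23]
    Merge: [29] + [23] -> [23, 29]
    Split: [46, 11] -> [46] and [11]
    Merge: [46] + [11] -> [11, 46]
  Merge: [23, 29] + [11, 46] -> [11, 23, 29, 46]
  Split: [39, 17, 26, 20] -> [39, 17] and [26, 20]
    Split: [39, 17] -> [39] and [17]
    Merge: [39] + [17] -> [17, 39]
    Split: [26, 20] -> [26] and [20]
    Merge: [26] + [20] -> [20, 26]
  Merge: [17, 39] + [20, 26] -> [17, 20, 26, 39]
Merge: [11, 23, 29, 46] + [17, 20, 26, 39] -> [11, 17, 20, 23, 26, 29, 39, 46]

Final sorted array: [11, 17, 20, 23, 26, 29, 39, 46]

The merge sort proceeds by recursively splitting the array and merging sorted halves.
After all merges, the sorted array is [11, 17, 20, 23, 26, 29, 39, 46].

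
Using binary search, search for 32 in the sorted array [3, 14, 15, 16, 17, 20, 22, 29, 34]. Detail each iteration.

Binary search for 32 in [3, 14, 15, 16, 17, 20, 22, 29, 34]:

lo=0, hi=8, mid=4, arr[mid]=17 -> 17 < 32, search right half
lo=5, hi=8, mid=6, arr[mid]=22 -> 22 < 32, search right half
lo=7, hi=8, mid=7, arr[mid]=29 -> 29 < 32, search right half
lo=8, hi=8, mid=8, arr[mid]=34 -> 34 > 32, search left half
lo=8 > hi=7, target 32 not found

Binary search determines that 32 is not in the array after 4 comparisons. The search space was exhausted without finding the target.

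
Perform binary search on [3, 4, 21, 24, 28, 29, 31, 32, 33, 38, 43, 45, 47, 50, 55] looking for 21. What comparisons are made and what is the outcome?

Binary search for 21 in [3, 4, 21, 24, 28, 29, 31, 32, 33, 38, 43, 45, 47, 50, 55]:

lo=0, hi=14, mid=7, arr[mid]=32 -> 32 > 21, search left half
lo=0, hi=6, mid=3, arr[mid]=24 -> 24 > 21, search left half
lo=0, hi=2, mid=1, arr[mid]=4 -> 4 < 21, search right half
lo=2, hi=2, mid=2, arr[mid]=21 -> Found target at index 2!

Binary search finds 21 at index 2 after 4 comparisons. The search repeatedly halves the search space by comparing with the middle element.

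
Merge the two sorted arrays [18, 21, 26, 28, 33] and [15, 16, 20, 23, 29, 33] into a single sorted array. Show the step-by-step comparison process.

Merging process:

Compare 18 vs 15: take 15 from right. Merged: [15]
Compare 18 vs 16: take 16 from right. Merged: [15, 16]
Compare 18 vs 20: take 18 from left. Merged: [15, 16, 18]
Compare 21 vs 20: take 20 from right. Merged: [15, 16, 18, 20]
Compare 21 vs 23: take 21 from left. Merged: [15, 16, 18, 20, 21]
Compare 26 vs 23: take 23 from right. Merged: [15, 16, 18, 20, 21, 23]
Compare 26 vs 29: take 26 from left. Merged: [15, 16, 18, 20, 21, 23, 26]
Compare 28 vs 29: take 28 from left. Merged: [15, 16, 18, 20, 21, 23, 26, 28]
Compare 33 vs 29: take 29 from right. Merged: [15, 16, 18, 20, 21, 23, 26, 28, 29]
Compare 33 vs 33: take 33 from left. Merged: [15, 16, 18, 20, 21, 23, 26, 28, 29, 33]
Append remaining from right: [33]. Merged: [15, 16, 18, 20, 21, 23, 26, 28, 29, 33, 33]

Final merged array: [15, 16, 18, 20, 21, 23, 26, 28, 29, 33, 33]
Total comparisons: 10

The merged array is [15, 16, 18, 20, 21, 23, 26, 28, 29, 33, 33], requiring 10 comparisons. The merge step runs in O(n) time where n is the total number of elements.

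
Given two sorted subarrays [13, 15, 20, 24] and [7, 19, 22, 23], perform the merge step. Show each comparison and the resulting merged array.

Merging process:

Compare 13 vs 7: take 7 from right. Merged: [7]
Compare 13 vs 19: take 13 from left. Merged: [7, 13]
Compare 15 vs 19: take 15 from left. Merged: [7, 13, 15]
Compare 20 vs 19: take 19 from right. Merged: [7, 13, 15, 19]
Compare 20 vs 22: take 20 from left. Merged: [7, 13, 15, 19, 20]
Compare 24 vs 22: take 22 from right. Merged: [7, 13, 15, 19, 20, 22]
Compare 24 vs 23: take 23 from right. Merged: [7, 13, 15, 19, 20, 22, 23]
Append remaining from left: [24]. Merged: [7, 13, 15, 19, 20, 22, 23, 24]

Final merged array: [7, 13, 15, 19, 20, 22, 23, 24]
Total comparisons: 7

The merged array is [7, 13, 15, 19, 20, 22, 23, 24], requiring 7 comparisons. The merge step runs in O(n) time where n is the total number of elements.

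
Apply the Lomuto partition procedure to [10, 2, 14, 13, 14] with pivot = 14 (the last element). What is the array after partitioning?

Lomuto partition with pivot = 14:

Initial array: [10, 2, 14, 13, 14]

arr[0]=10 <= 14: swap with position 0, array becomes [10, 2, 14, 13, 14]
arr[1]=2 <= 14: swap with position 1, array becomes [10, 2, 14, 13, 14]
arr[2]=14 <= 14: swap with position 2, array becomes [10, 2, 14, 13, 14]
arr[3]=13 <= 14: swap with position 3, array becomes [10, 2, 14, 13, 14]

Place pivot at position 4: [10, 2, 14, 13, 14]
Pivot position: 4

After partitioning with pivot 14, the array becomes [10, 2, 14, 13, 14]. The pivot is placed at index 4. All elements to the left of the pivot are <= 14, and all elements to the right are > 14.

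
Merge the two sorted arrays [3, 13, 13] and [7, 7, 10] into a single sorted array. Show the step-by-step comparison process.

Merging process:

Compare 3 vs 7: take 3 from left. Merged: [3]
Compare 13 vs 7: take 7 from right. Merged: [3, 7]
Compare 13 vs 7: take 7 from right. Merged: [3, 7, 7]
Compare 13 vs 10: take 10 from right. Merged: [3, 7, 7, 10]
Append remaining from left: [13, 13]. Merged: [3, 7, 7, 10, 13, 13]

Final merged array: [3, 7, 7, 10, 13, 13]
Total comparisons: 4

The merged array is [3, 7, 7, 10, 13, 13], requiring 4 comparisons. The merge step runs in O(n) time where n is the total number of elements.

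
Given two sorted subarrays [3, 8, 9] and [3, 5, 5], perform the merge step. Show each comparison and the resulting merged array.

Merging process:

Compare 3 vs 3: take 3 from left. Merged: [3]
Compare 8 vs 3: take 3 from right. Merged: [3, 3]
Compare 8 vs 5: take 5 from right. Merged: [3, 3, 5]
Compare 8 vs 5: take 5 from right. Merged: [3, 3, 5, 5]
Append remaining from left: [8, 9]. Merged: [3, 3, 5, 5, 8, 9]

Final merged array: [3, 3, 5, 5, 8, 9]
Total comparisons: 4

The merged array is [3, 3, 5, 5, 8, 9], requiring 4 comparisons. The merge step runs in O(n) time where n is the total number of elements.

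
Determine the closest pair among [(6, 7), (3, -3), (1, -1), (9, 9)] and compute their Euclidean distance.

Computing all pairwise distances among 4 points:

d((6, 7), (3, -3)) = 10.4403
d((6, 7), (1, -1)) = 9.434
d((6, 7), (9, 9)) = 3.6056
d((3, -3), (1, -1)) = 2.8284 <-- minimum
d((3, -3), (9, 9)) = 13.4164
d((1, -1), (9, 9)) = 12.8062

Closest pair: (3, -3) and (1, -1) with distance 2.8284

The closest pair is (3, -3) and (1, -1) with Euclidean distance 2.8284. For 4 points, brute-force pairwise comparison is shown above. For large n, the divide-and-conquer algorithm (sort by x, recurse on halves, check the dividing strip) achieves O(n log n).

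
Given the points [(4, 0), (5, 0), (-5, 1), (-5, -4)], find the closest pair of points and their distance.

Computing all pairwise distances among 4 points:

d((4, 0), (5, 0)) = 1.0 <-- minimum
d((4, 0), (-5, 1)) = 9.0554
d((4, 0), (-5, -4)) = 9.8489
d((5, 0), (-5, 1)) = 10.0499
d((5, 0), (-5, -4)) = 10.7703
d((-5, 1), (-5, -4)) = 5.0

Closest pair: (4, 0) and (5, 0) with distance 1.0

The closest pair is (4, 0) and (5, 0) with Euclidean distance 1.0. For 4 points, brute-force pairwise comparison is shown above. For large n, the divide-and-conquer algorithm (sort by x, recurse on halves, check the dividing strip) achieves O(n log n).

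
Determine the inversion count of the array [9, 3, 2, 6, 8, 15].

Finding inversions in [9, 3, 2, 6, 8, 15]:

(0, 1): arr[0]=9 > arr[1]=3
(0, 2): arr[0]=9 > arr[2]=2
(0, 3): arr[0]=9 > arr[3]=6
(0, 4): arr[0]=9 > arr[4]=8
(1, 2): arr[1]=3 > arr[2]=2

Total inversions: 5

The array has 5 inversion(s): (0,1), (0,2), (0,3), (0,4), (1,2). Each pair (i,j) satisfies i < j and arr[i] > arr[j].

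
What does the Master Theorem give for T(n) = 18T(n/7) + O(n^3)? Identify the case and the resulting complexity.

Master Theorem for T(n) = 18T(n/7) + O(n^3):

a = 18, b = 7, c = 3
log_b(a) = log_7(18) = 1.4854

Case 3: c = 3 > log_7(18) = 1.4854
T(n) = O(n^3) = O(n^3)

For T(n) = 18T(n/7) + O(n^3): log_7(18) = 1.4854. This is Case 3 of the Master Theorem (c > log_b(a), work dominated by root), giving O(n^3).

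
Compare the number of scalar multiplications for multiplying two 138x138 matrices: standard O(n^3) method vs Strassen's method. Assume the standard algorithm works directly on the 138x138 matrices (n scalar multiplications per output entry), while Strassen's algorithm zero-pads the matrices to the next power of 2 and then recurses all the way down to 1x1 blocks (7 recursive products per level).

Matrix multiplication for 138x138 matrices:

Strassen's algorithm requires power-of-2 dimensions. Pad 138x138 to 256x256 (next power of 2).

Standard algorithm: 138^3 = 2628072 multiplications
Strassen's algorithm: 7^(log2(256)) = 7^8 = 5764801 multiplications
Difference: 2628072 - 5764801 = -3136729 (Strassen uses MORE here due to padding overhead — for small or just-over-power-of-2 n, padding can outweigh the per-level savings)

Standard: 2628072 multiplications (138^3). Strassen: 5764801 multiplications (7^8, after padding to 256x256). Strassen reduces 8 recursive multiplications to 7 at each level.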